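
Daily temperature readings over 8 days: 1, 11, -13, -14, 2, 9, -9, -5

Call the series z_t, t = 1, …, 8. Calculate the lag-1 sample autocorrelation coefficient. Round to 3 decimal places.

Mean z̄ = (1 + 11 − 13 − 14 + 2 + 9 − 9 − 5)/8 = -2.2500
Deviations from mean: 3.2500, 13.2500, -10.7500, -11.7500, 4.2500, 11.2500, -6.7500, -2.7500
Σ(z_t−z̄)(z_{t+1}−z̄) = (43.0625) + (-142.4375) + (126.3125) + (-49.9375) + (47.8125) + (-75.9375) + (18.5625) = -32.5625
Denominator Σ(z_t−z̄)² = 637.5000
r_1 = -32.5625 / 637.5000 = -0.051

-0.051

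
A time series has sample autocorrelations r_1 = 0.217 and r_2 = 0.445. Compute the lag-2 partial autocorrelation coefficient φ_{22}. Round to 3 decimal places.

0.418

φ_{22} = (r_2 − r_1²) / (1 − r_1²)
r_1² = (0.217)² = 0.047089
Numerator = 0.445 − 0.0471 = 0.3979; denominator = 1 − 0.0471 = 0.9529
φ_{22} = 0.3979 / 0.9529 = 0.418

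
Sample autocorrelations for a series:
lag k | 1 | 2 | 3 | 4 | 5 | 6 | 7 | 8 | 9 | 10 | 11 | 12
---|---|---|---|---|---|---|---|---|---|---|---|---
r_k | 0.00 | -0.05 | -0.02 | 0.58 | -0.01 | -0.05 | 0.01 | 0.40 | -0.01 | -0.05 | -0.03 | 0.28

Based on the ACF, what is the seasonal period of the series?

4

The largest autocorrelation is r_4 = 0.58, with weaker echoes at lags 8 (0.40) and 12 (0.28); the remaining lags stay at or below 0.01.
The dominant spike at lag 4 indicates a seasonal period of 4.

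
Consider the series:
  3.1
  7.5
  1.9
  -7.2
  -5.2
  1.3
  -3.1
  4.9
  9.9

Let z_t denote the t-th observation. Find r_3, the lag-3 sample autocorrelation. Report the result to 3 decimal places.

-0.150

Mean z̄ = (3.1 + 7.5 + 1.9 − 7.2 − 5.2 + 1.3 − 3.1 + 4.9 + 9.9)/9 = 1.4556
Σ(z_t−z̄)(z_{t+3}−z̄) = (-14.2336) + (-40.2291) + (-0.0691) + (39.4309) + (-22.9247) + (-1.3136) = -39.3393
Denominator Σ(z_t−z̄)² = 262.6022
r_3 = -39.3393 / 262.6022 = -0.150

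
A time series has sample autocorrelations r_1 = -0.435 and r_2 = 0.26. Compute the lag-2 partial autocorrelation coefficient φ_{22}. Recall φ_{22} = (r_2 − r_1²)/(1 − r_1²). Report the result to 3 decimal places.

φ_{22} = (r_2 − r_1²) / (1 − r_1²)
r_1² = (-0.435)² = 0.189225
Numerator = 0.26 − 0.1892 = 0.0708; denominator = 1 − 0.1892 = 0.8108
φ_{22} = 0.0708 / 0.8108 = 0.087

0.087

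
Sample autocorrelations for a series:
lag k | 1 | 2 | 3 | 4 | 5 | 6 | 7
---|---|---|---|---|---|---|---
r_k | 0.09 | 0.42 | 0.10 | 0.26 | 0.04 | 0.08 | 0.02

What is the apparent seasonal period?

2

The largest autocorrelation is r_2 = 0.42, with a weaker echo at lag 4 (0.26); the remaining lags stay at or below 0.10.
The dominant spike at lag 2 indicates a seasonal period of 2.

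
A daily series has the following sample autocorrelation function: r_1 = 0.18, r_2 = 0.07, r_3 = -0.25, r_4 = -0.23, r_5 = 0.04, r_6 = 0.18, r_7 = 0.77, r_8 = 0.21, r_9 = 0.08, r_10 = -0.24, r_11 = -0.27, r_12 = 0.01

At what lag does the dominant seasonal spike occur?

The largest autocorrelation is r_7 = 0.77; the remaining lags stay at or below 0.21.
The dominant spike at lag 7 indicates a seasonal period of 7.

7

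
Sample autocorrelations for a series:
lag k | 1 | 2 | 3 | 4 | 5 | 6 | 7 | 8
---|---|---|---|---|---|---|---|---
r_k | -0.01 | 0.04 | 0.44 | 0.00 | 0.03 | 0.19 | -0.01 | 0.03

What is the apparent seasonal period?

3

The largest autocorrelation is r_3 = 0.44, with a weaker echo at lag 6 (0.19); the remaining lags stay at or below 0.04.
The dominant spike at lag 3 indicates a seasonal period of 3.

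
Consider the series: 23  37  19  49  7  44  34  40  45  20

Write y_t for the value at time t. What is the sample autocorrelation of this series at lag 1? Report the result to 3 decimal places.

Mean ȳ = (23 + 37 + 19 + 49 + 7 + 44 + 34 + 40 + 45 + 20)/10 = 31.8000
Numerator Σ_{t=1}^{9}(y_t−ȳ)(y_{t+1}−ȳ) = -1064.2400
Denominator Σ(y_t−ȳ)² = 1713.6000
r_1 = -1064.2400 / 1713.6000 = -0.621

-0.621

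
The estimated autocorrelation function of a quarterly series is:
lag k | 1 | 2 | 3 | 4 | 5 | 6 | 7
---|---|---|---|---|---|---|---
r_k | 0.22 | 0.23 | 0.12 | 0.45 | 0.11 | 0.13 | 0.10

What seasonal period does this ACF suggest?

4

The largest autocorrelation is r_4 = 0.45; the remaining lags stay at or below 0.23.
The dominant spike at lag 4 indicates a seasonal period of 4.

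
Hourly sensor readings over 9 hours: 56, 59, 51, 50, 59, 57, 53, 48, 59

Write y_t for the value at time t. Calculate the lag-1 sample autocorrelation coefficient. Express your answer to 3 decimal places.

-0.170

Mean ȳ = (56 + 59 + 51 + 50 + 59 + 57 + 53 + 48 + 59)/9 = 54.6667
Numerator Σ_{t=1}^{8}(y_t−ȳ)(y_{t+1}−ȳ) = -24.7778
Denominator Σ(y_t−ȳ)² = 146.0000
r_1 = -24.7778 / 146.0000 = -0.170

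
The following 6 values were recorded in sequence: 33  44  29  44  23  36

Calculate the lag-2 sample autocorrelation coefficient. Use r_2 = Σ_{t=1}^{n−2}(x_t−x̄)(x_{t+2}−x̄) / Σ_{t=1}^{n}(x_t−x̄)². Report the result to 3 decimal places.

0.503

Mean x̄ = (33 + 44 + 29 + 44 + 23 + 36)/6 = 34.8333
Deviations from mean: -1.8333, 9.1667, -5.8333, 9.1667, -11.8333, 1.1667
Numerator Σ_{t=1}^{4}(x_t−x̄)(x_{t+2}−x̄) = 174.4444
Denominator Σ(x_t−x̄)² = 346.8333
r_2 = 174.4444 / 346.8333 = 0.503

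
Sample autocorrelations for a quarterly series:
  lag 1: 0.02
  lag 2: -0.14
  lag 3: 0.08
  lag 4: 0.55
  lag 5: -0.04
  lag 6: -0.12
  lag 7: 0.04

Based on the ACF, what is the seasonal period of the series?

4

The largest autocorrelation is r_4 = 0.55; the remaining lags stay at or below 0.08.
The dominant spike at lag 4 indicates a seasonal period of 4.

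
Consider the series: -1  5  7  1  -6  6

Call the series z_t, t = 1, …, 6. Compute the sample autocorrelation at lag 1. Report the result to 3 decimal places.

-0.185

Mean z̄ = (-1 + 5 + 7 + 1 − 6 + 6)/6 = 2.0000
Deviations from mean: -3.0000, 3.0000, 5.0000, -1.0000, -8.0000, 4.0000
Σ(z_t−z̄)(z_{t+1}−z̄) = (-9.0000) + (15.0000) + (-5.0000) + (8.0000) + (-32.0000) = -23.0000
Denominator Σ(z_t−z̄)² = 124.0000
r_1 = -23.0000 / 124.0000 = -0.185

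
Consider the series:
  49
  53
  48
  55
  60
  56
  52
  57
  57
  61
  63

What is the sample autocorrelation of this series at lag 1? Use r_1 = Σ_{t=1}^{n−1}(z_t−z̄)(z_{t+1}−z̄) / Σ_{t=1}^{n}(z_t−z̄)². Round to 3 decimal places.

Mean z̄ = (49 + 53 + 48 + 55 + 60 + 56 + 52 + 57 + 57 + 61 + 63)/11 = 55.5455
Numerator Σ_{t=1}^{10}(z_t−z̄)(z_{t+1}−z̄) = 83.5207
Denominator Σ(z_t−z̄)² = 228.7273
r_1 = 83.5207 / 228.7273 = 0.365

0.365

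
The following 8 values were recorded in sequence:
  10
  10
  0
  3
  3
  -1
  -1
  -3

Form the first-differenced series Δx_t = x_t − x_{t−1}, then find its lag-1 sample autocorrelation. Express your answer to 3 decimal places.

First differences Δx: 0, -10, 3, 0, -4, 0, -2
Mean of differences = -1.8571
Numerator Σ(Δx_t−Δx̄)(Δx_{t+1}−Δx̄) = -53.8776
Denominator Σ(Δx_t−Δx̄)² = 104.8571
r_1(Δx) = -53.8776 / 104.8571 = -0.514

-0.514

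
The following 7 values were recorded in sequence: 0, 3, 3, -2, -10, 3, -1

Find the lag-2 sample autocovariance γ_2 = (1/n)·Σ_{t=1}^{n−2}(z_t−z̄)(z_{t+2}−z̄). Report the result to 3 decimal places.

-5.399

Mean z̄ = (0 + 3 + 3 − 2 − 10 + 3 − 1)/7 = -0.5714
Deviations: 0.5714, 3.5714, 3.5714, -1.4286, -9.4286, 3.5714, -0.4286
Σ_{t=1}^{5}(z_t−z̄)(z_{t+2}−z̄) = -37.7959
γ_2 = -37.7959 / 7 = -5.399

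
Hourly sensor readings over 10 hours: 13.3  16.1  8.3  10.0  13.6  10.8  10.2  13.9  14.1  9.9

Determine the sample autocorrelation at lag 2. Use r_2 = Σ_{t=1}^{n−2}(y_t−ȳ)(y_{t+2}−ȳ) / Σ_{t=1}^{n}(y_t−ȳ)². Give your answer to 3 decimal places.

-0.526

Mean ȳ = (13.3 + 16.1 + 8.3 + 10.0 + 13.6 + 10.8 + 10.2 + 13.9 + 14.1 + 9.9)/10 = 12.0200
Numerator Σ_{t=1}^{8}(y_t−ȳ)(y_{t+2}−ȳ) = -29.3568
Denominator Σ(y_t−ȳ)² = 55.8560
r_2 = -29.3568 / 55.8560 = -0.526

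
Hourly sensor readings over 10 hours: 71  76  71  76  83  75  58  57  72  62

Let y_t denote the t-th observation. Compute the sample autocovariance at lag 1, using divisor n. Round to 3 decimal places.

Mean ȳ = (71 + 76 + 71 + 76 + 83 + 75 + 58 + 57 + 72 + 62)/10 = 70.1000
Σ_{t=1}^{9}(y_t−ȳ)(y_{t+1}−ȳ) = 214.1900
γ_1 = 214.1900 / 10 = 21.419

21.419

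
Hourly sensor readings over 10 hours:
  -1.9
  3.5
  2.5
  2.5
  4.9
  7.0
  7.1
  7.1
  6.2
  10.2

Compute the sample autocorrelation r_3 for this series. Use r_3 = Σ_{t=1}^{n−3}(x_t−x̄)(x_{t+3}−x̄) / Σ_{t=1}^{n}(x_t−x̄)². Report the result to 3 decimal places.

0.197

Mean x̄ = (-1.9 + 3.5 + 2.5 + 2.5 + 4.9 + 7.0 + 7.1 + 7.1 + 6.2 + 10.2)/10 = 4.9100
Numerator Σ_{t=1}^{7}(x_t−x̄)(x_{t+3}−x̄) = 20.3707
Denominator Σ(x_t−x̄)² = 103.5890
r_3 = 20.3707 / 103.5890 = 0.197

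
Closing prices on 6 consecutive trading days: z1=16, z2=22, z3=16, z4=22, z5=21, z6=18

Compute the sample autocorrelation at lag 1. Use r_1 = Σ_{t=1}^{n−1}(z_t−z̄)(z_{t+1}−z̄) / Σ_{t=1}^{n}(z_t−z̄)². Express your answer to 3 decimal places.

-0.584

Mean z̄ = (16 + 22 + 16 + 22 + 21 + 18)/6 = 19.1667
Σ(z_t−z̄)(z_{t+1}−z̄) = (-8.9722) + (-8.9722) + (-8.9722) + (5.1944) + (-2.1389) = -23.8611
Denominator Σ(z_t−z̄)² = 40.8333
r_1 = -23.8611 / 40.8333 = -0.584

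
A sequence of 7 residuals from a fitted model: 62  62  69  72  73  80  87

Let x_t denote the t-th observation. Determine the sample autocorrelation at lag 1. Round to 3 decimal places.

0.518

Mean x̄ = (62 + 62 + 69 + 72 + 73 + 80 + 87)/7 = 72.1429
Σ(x_t−x̄)(x_{t+1}−x̄) = (102.8776) + (31.8776) + (0.4490) + (-0.1224) + (6.7347) + (116.7347) = 258.5510
Denominator Σ(x_t−x̄)² = 498.8571
r_1 = 258.5510 / 498.8571 = 0.518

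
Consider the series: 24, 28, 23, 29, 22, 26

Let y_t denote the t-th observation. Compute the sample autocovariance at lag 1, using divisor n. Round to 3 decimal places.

Mean ȳ = (24 + 28 + 23 + 29 + 22 + 26)/6 = 25.3333
Σ_{t=1}^{5}(y_t−ȳ)(y_{t+1}−ȳ) = -32.7778
γ_1 = -32.7778 / 6 = -5.463

-5.463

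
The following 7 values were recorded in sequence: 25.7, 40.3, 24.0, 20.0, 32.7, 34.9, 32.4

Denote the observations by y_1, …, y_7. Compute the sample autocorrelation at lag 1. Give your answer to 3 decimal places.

Mean ȳ = (25.7 + 40.3 + 24.0 + 20.0 + 32.7 + 34.9 + 32.4)/7 = 30.0000
Deviations from mean: -4.3000, 10.3000, -6.0000, -10.0000, 2.7000, 4.9000, 2.4000
Numerator Σ_{t=1}^{6}(y_t−ȳ)(y_{t+1}−ȳ) = -48.1000
Denominator Σ(y_t−ȳ)² = 297.6400
r_1 = -48.1000 / 297.6400 = -0.162

-0.162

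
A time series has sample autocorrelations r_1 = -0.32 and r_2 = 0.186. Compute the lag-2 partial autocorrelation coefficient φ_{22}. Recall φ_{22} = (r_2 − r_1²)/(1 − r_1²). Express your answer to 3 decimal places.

0.093

φ_{22} = (r_2 − r_1²) / (1 − r_1²)
r_1² = (-0.32)² = 0.1024
Numerator = 0.186 − 0.1024 = 0.0836; denominator = 1 − 0.1024 = 0.8976
φ_{22} = 0.0836 / 0.8976 = 0.093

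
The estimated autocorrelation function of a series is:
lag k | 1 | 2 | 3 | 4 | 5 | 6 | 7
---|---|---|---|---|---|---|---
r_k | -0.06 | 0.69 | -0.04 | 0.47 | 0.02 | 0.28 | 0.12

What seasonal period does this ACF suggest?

The largest autocorrelation is r_2 = 0.69, with weaker echoes at lags 4 (0.47) and 6 (0.28); the remaining lags stay at or below 0.12.
The dominant spike at lag 2 indicates a seasonal period of 2.

2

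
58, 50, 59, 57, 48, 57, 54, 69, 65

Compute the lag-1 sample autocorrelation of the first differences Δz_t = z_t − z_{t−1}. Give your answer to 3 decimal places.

-0.545

First differences Δz: -8, 9, -2, -9, 9, -3, 15, -4
Mean of differences = 0.8750
Numerator Σ(Δz_t−Δz̄)(Δz_{t+1}−Δz̄) = -302.3906
Denominator Σ(Δz_t−Δz̄)² = 554.8750
r_1(Δz) = -302.3906 / 554.8750 = -0.545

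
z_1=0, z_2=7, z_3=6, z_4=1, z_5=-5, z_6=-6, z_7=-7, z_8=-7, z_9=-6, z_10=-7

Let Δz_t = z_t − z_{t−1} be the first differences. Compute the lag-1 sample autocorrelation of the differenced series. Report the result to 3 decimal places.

First differences Δz: 7, -1, -5, -6, -1, -1, 0, 1, -1
Mean of differences = -0.7778
Numerator Σ(Δz_t−Δz̄)(Δz_{t+1}−Δz̄) = 23.2840
Denominator Σ(Δz_t−Δz̄)² = 109.5556
r_1(Δz) = 23.2840 / 109.5556 = 0.213

0.213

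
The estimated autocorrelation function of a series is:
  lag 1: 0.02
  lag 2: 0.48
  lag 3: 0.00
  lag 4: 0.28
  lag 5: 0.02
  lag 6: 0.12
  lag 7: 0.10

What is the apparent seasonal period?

2

The largest autocorrelation is r_2 = 0.48, with a weaker echo at lag 4 (0.28); the remaining lags stay at or below 0.12.
The dominant spike at lag 2 indicates a seasonal period of 2.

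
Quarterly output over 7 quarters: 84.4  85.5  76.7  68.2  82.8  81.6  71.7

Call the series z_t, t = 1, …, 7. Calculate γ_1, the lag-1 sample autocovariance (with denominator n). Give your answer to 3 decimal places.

Mean z̄ = (84.4 + 85.5 + 76.7 + 68.2 + 82.8 + 81.6 + 71.7)/7 = 78.7000
Deviations: 5.7000, 6.8000, -2.0000, -10.5000, 4.1000, 2.9000, -7.0000
Σ_{t=1}^{6}(z_t−z̄)(z_{t+1}−z̄) = -5.3000
γ_1 = -5.3000 / 7 = -0.757

-0.757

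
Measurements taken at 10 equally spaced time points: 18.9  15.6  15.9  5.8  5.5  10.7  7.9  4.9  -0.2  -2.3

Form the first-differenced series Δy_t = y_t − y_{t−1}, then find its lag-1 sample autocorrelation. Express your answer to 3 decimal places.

-0.185

First differences Δy: -3.3, 0.3, -10.1, -0.3, 5.2, -2.8, -3.0, -5.1, -2.1
Mean of differences = -2.3556
Numerator Σ(Δy_t−Δȳ)(Δy_{t+1}−Δȳ) = -25.4664
Denominator Σ(Δy_t−Δȳ)² = 137.4422
r_1(Δy) = -25.4664 / 137.4422 = -0.185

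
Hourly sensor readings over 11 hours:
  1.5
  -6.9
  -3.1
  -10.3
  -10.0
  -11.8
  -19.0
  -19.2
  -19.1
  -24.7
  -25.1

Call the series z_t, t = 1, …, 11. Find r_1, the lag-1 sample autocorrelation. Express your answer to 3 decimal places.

0.615

Mean z̄ = (1.5 − 6.9 − 3.1 − 10.3 − 10.0 − 11.8 − 19.0 − 19.2 − 19.1 − 24.7 − 25.1)/11 = -13.4273
Numerator Σ_{t=1}^{10}(z_t−z̄)(z_{t+1}−z̄) = 464.8138
Denominator Σ(z_t−z̄)² = 756.1418
r_1 = 464.8138 / 756.1418 = 0.615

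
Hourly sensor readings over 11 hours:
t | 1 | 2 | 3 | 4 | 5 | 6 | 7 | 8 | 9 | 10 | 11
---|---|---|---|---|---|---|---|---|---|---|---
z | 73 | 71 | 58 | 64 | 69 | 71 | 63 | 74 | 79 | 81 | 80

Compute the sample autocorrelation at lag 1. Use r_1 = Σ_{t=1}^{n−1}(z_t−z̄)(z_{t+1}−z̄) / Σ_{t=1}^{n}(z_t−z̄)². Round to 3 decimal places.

0.509

Mean z̄ = (73 + 71 + 58 + 64 + 69 + 71 + 63 + 74 + 79 + 81 + 80)/11 = 71.1818
Numerator Σ_{t=1}^{10}(z_t−z̄)(z_{t+1}−z̄) = 276.6033
Denominator Σ(z_t−z̄)² = 543.6364
r_1 = 276.6033 / 543.6364 = 0.509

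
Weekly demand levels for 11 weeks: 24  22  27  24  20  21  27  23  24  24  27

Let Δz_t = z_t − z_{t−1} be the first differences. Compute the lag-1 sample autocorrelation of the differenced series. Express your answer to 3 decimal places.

-0.342

First differences Δz: -2, 5, -3, -4, 1, 6, -4, 1, 0, 3
Mean of differences = 0.3000
Numerator Σ(Δz_t−Δz̄)(Δz_{t+1}−Δz̄) = -39.6900
Denominator Σ(Δz_t−Δz̄)² = 116.1000
r_1(Δz) = -39.6900 / 116.1000 = -0.342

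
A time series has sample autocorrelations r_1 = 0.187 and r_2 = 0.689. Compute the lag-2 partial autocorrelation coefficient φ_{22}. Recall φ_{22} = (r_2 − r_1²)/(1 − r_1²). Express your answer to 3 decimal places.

φ_{22} = (r_2 − r_1²) / (1 − r_1²)
r_1² = (0.187)² = 0.034969
Numerator = 0.689 − 0.0350 = 0.6540; denominator = 1 − 0.0350 = 0.9650
φ_{22} = 0.6540 / 0.9650 = 0.678

0.678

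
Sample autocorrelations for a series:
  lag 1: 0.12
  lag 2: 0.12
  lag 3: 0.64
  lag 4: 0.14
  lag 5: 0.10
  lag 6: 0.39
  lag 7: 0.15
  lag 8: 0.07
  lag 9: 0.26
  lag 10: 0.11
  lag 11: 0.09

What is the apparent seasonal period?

3

The largest autocorrelation is r_3 = 0.64, with weaker echoes at lags 6 (0.39) and 9 (0.26); the remaining lags stay at or below 0.15.
The dominant spike at lag 3 indicates a seasonal period of 3.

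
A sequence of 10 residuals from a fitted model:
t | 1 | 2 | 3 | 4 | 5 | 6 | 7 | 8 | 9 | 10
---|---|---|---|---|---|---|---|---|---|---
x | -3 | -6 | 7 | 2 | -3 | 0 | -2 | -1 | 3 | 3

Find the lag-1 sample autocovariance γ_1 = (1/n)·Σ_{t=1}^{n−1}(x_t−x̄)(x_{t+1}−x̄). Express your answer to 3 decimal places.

-0.800

Mean x̄ = (-3 − 6 + 7 + 2 − 3 + 0 − 2 − 1 + 3 + 3)/10 = 0.0000
Σ_{t=1}^{9}(x_t−x̄)(x_{t+1}−x̄) = -8.0000
γ_1 = -8.0000 / 10 = -0.800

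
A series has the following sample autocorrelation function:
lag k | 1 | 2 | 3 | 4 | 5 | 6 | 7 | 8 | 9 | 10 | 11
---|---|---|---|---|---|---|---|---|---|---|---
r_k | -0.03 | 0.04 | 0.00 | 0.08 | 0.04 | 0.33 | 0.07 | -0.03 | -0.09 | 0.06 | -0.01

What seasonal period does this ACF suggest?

The largest autocorrelation is r_6 = 0.33; the remaining lags stay at or below 0.08.
The dominant spike at lag 6 indicates a seasonal period of 6.

6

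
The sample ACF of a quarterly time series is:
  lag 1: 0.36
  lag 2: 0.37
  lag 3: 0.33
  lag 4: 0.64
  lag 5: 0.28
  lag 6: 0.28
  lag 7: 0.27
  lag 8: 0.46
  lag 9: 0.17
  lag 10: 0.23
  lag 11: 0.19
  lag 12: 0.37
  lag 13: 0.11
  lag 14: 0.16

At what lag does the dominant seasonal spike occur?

The largest autocorrelation is r_4 = 0.64, with a weaker echo at lag 8 (0.46); the remaining lags stay at or below 0.37.
The dominant spike at lag 4 indicates a seasonal period of 4.

4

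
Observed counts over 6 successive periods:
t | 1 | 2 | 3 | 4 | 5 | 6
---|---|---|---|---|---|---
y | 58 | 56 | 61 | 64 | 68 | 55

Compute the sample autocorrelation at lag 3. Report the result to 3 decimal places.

Mean ȳ = (58 + 56 + 61 + 64 + 68 + 55)/6 = 60.3333
Deviations from mean: -2.3333, -4.3333, 0.6667, 3.6667, 7.6667, -5.3333
Σ(y_t−ȳ)(y_{t+3}−ȳ) = (-8.5556) + (-33.2222) + (-3.5556) = -45.3333
Denominator Σ(y_t−ȳ)² = 125.3333
r_3 = -45.3333 / 125.3333 = -0.362

-0.362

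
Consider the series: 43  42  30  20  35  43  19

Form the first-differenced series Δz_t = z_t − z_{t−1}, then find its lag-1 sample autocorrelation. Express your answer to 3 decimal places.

First differences Δz: -1, -12, -10, 15, 8, -24
Mean of differences = -4.0000
Numerator Σ(Δz_t−Δz̄)(Δz_{t+1}−Δz̄) = -102.0000
Denominator Σ(Δz_t−Δz̄)² = 1014.0000
r_1(Δz) = -102.0000 / 1014.0000 = -0.101

-0.101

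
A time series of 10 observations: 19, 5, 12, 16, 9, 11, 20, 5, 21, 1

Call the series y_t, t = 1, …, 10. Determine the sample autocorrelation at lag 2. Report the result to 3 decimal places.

Mean ȳ = (19 + 5 + 12 + 16 + 9 + 11 + 20 + 5 + 21 + 1)/10 = 11.9000
Numerator Σ_{t=1}^{8}(y_t−ȳ)(y_{t+2}−ȳ) = 100.0800
Denominator Σ(y_t−ȳ)² = 438.9000
r_2 = 100.0800 / 438.9000 = 0.228

0.228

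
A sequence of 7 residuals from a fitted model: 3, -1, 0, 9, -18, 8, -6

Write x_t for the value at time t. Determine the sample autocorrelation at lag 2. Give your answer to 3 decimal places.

Mean x̄ = (3 − 1 + 0 + 9 − 18 + 8 − 6)/7 = -0.7143
Numerator Σ_{t=1}^{5}(x_t−x̄)(x_{t+2}−x̄) = 163.5510
Denominator Σ(x_t−x̄)² = 511.4286
r_2 = 163.5510 / 511.4286 = 0.320

0.320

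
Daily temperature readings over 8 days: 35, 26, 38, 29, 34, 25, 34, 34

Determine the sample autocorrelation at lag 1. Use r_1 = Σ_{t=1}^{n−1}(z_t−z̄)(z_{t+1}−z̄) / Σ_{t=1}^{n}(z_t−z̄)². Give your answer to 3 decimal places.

-0.681

Mean z̄ = (35 + 26 + 38 + 29 + 34 + 25 + 34 + 34)/8 = 31.8750
Numerator Σ_{t=1}^{7}(z_t−z̄)(z_{t+1}−z̄) = -102.7656
Denominator Σ(z_t−z̄)² = 150.8750
r_1 = -102.7656 / 150.8750 = -0.681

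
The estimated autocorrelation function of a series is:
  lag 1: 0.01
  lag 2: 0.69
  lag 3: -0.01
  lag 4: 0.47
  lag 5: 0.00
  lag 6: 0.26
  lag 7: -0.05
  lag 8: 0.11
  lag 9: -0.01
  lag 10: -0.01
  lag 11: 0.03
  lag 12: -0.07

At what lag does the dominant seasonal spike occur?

2

The largest autocorrelation is r_2 = 0.69, with weaker echoes at lags 4 (0.47) and 6 (0.26); the remaining lags stay at or below 0.11.
The dominant spike at lag 2 indicates a seasonal period of 2.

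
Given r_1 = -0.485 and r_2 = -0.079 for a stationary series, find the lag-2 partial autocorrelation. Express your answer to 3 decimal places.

-0.411

φ_{22} = (r_2 − r_1²) / (1 − r_1²)
r_1² = (-0.485)² = 0.235225
Numerator = -0.079 − 0.2352 = -0.3142; denominator = 1 − 0.2352 = 0.7648
φ_{22} = -0.3142 / 0.7648 = -0.411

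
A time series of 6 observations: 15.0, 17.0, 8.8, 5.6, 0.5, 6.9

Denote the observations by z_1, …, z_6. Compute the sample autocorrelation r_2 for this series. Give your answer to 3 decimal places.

-0.105

Mean z̄ = (15.0 + 17.0 + 8.8 + 5.6 + 0.5 + 6.9)/6 = 8.9667
Deviations from mean: 6.0333, 8.0333, -0.1667, -3.3667, -8.4667, -2.0667
Σ(z_t−z̄)(z_{t+2}−z̄) = (-1.0056) + (-27.0456) + (1.4111) + (6.9578) = -19.6822
Denominator Σ(z_t−z̄)² = 188.2533
r_2 = -19.6822 / 188.2533 = -0.105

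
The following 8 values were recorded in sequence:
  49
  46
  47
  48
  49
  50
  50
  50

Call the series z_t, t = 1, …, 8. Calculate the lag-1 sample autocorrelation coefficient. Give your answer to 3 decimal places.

Mean z̄ = (49 + 46 + 47 + 48 + 49 + 50 + 50 + 50)/8 = 48.6250
Deviations from mean: 0.3750, -2.6250, -1.6250, -0.6250, 0.3750, 1.3750, 1.3750, 1.3750
Σ(z_t−z̄)(z_{t+1}−z̄) = (-0.9844) + (4.2656) + (1.0156) + (-0.2344) + (0.5156) + (1.8906) + (1.8906) = 8.3594
Denominator Σ(z_t−z̄)² = 15.8750
r_1 = 8.3594 / 15.8750 = 0.527

0.527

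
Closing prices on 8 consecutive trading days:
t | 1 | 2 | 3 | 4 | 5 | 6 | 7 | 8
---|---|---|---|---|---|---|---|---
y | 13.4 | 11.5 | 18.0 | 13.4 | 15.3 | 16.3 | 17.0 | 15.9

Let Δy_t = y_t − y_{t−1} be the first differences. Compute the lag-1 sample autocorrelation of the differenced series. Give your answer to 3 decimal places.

First differences Δy: -1.9, 6.5, -4.6, 1.9, 1.0, 0.7, -1.1
Mean of differences = 0.3571
Numerator Σ(Δy_t−Δȳ)(Δy_{t+1}−Δȳ) = -51.2518
Denominator Σ(Δy_t−Δȳ)² = 72.4371
r_1(Δy) = -51.2518 / 72.4371 = -0.708

-0.708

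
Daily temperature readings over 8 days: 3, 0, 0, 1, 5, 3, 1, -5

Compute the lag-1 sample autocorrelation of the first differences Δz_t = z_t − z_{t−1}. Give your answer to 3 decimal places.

First differences Δz: -3, 0, 1, 4, -2, -2, -6
Mean of differences = -1.1429
Numerator Σ(Δz_t−Δz̄)(Δz_{t+1}−Δz̄) = 11.8367
Denominator Σ(Δz_t−Δz̄)² = 60.8571
r_1(Δz) = 11.8367 / 60.8571 = 0.195

0.195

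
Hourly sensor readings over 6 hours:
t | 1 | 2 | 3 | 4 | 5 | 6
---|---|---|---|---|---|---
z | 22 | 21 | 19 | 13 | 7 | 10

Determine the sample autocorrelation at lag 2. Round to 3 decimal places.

-0.036

Mean z̄ = (22 + 21 + 19 + 13 + 7 + 10)/6 = 15.3333
Σ(z_t−z̄)(z_{t+2}−z̄) = (24.4444) + (-13.2222) + (-30.5556) + (12.4444) = -6.8889
Denominator Σ(z_t−z̄)² = 193.3333
r_2 = -6.8889 / 193.3333 = -0.036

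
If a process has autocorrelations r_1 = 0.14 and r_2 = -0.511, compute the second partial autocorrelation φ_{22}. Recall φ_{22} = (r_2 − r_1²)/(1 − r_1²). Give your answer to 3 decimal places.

-0.541

φ_{22} = (r_2 − r_1²) / (1 − r_1²)
r_1² = (0.14)² = 0.0196
Numerator = -0.511 − 0.0196 = -0.5306; denominator = 1 − 0.0196 = 0.9804
φ_{22} = -0.5306 / 0.9804 = -0.541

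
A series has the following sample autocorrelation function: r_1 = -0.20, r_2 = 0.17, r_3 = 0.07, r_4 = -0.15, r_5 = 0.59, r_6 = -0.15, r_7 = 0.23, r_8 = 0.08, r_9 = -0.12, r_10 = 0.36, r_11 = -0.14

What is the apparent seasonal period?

5

The largest autocorrelation is r_5 = 0.59, with a weaker echo at lag 10 (0.36); the remaining lags stay at or below 0.23.
The dominant spike at lag 5 indicates a seasonal period of 5.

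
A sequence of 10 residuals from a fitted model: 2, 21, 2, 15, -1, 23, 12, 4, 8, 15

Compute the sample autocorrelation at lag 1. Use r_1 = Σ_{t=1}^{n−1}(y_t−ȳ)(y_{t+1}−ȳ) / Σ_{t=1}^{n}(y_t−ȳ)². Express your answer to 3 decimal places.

-0.629

Mean ȳ = (2 + 21 + 2 + 15 − 1 + 23 + 12 + 4 + 8 + 15)/10 = 10.1000
Numerator Σ_{t=1}^{9}(y_t−ȳ)(y_{t+1}−ȳ) = -398.4100
Denominator Σ(y_t−ȳ)² = 632.9000
r_1 = -398.4100 / 632.9000 = -0.629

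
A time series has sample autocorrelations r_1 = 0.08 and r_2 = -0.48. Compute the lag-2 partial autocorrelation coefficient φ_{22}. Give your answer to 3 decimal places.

-0.490

φ_{22} = (r_2 − r_1²) / (1 − r_1²)
r_1² = (0.08)² = 0.0064
Numerator = -0.48 − 0.0064 = -0.4864; denominator = 1 − 0.0064 = 0.9936
φ_{22} = -0.4864 / 0.9936 = -0.490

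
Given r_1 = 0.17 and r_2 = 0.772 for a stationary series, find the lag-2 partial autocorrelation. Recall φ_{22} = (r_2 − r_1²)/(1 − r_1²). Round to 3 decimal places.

φ_{22} = (r_2 − r_1²) / (1 − r_1²)
r_1² = (0.17)² = 0.0289
Numerator = 0.772 − 0.0289 = 0.7431; denominator = 1 − 0.0289 = 0.9711
φ_{22} = 0.7431 / 0.9711 = 0.765

0.765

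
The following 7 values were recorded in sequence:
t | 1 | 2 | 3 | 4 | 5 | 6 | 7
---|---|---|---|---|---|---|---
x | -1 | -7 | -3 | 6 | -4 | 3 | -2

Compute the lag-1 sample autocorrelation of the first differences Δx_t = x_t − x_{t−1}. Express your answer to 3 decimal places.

First differences Δx: -6, 4, 9, -10, 7, -5
Mean of differences = -0.1667
Numerator Σ(Δx_t−Δx̄)(Δx_{t+1}−Δx̄) = -181.3611
Denominator Σ(Δx_t−Δx̄)² = 306.8333
r_1(Δx) = -181.3611 / 306.8333 = -0.591

-0.591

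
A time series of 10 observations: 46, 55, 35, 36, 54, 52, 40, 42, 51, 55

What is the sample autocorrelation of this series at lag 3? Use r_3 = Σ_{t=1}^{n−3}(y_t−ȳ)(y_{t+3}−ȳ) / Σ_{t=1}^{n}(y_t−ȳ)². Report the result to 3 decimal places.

Mean ȳ = (46 + 55 + 35 + 36 + 54 + 52 + 40 + 42 + 51 + 55)/10 = 46.6000
Σ(y_t−ȳ)(y_{t+3}−ȳ) = (6.3600) + (62.1600) + (-62.6400) + (69.9600) + (-34.0400) + (23.7600) + (-55.4400) = 10.1200
Denominator Σ(y_t−ȳ)² = 556.4000
r_3 = 10.1200 / 556.4000 = 0.018

0.018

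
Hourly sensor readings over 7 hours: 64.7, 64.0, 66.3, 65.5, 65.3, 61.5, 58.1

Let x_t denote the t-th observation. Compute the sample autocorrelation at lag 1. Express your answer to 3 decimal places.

Mean x̄ = (64.7 + 64.0 + 66.3 + 65.5 + 65.3 + 61.5 + 58.1)/7 = 63.6286
Deviations from mean: 1.0714, 0.3714, 2.6714, 1.8714, 1.6714, -2.1286, -5.5286
Numerator Σ_{t=1}^{6}(x_t−x̄)(x_{t+1}−x̄) = 17.7278
Denominator Σ(x_t−x̄)² = 49.8143
r_1 = 17.7278 / 49.8143 = 0.356

0.356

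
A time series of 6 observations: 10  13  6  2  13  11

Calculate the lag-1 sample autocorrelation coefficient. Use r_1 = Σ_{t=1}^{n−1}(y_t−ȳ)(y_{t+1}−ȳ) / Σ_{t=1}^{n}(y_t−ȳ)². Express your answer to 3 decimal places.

Mean ȳ = (10 + 13 + 6 + 2 + 13 + 11)/6 = 9.1667
Σ(y_t−ȳ)(y_{t+1}−ȳ) = (3.1944) + (-12.1389) + (22.6944) + (-27.4722) + (7.0278) = -6.6944
Denominator Σ(y_t−ȳ)² = 94.8333
r_1 = -6.6944 / 94.8333 = -0.071

-0.071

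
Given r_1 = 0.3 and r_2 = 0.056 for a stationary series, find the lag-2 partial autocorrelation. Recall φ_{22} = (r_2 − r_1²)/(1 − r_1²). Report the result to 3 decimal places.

φ_{22} = (r_2 − r_1²) / (1 − r_1²)
r_1² = (0.3)² = 0.09
Numerator = 0.056 − 0.0900 = -0.0340; denominator = 1 − 0.0900 = 0.9100
φ_{22} = -0.0340 / 0.9100 = -0.037

-0.037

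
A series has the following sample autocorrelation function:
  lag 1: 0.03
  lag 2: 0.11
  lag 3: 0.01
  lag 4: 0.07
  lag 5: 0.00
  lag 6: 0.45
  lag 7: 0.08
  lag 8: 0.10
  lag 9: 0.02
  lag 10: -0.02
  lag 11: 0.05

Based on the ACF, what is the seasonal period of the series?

6

The largest autocorrelation is r_6 = 0.45; the remaining lags stay at or below 0.11.
The dominant spike at lag 6 indicates a seasonal period of 6.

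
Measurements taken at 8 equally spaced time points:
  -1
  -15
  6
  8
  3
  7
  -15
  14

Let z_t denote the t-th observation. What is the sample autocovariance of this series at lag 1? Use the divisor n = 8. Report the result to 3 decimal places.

Mean z̄ = (-1 − 15 + 6 + 8 + 3 + 7 − 15 + 14)/8 = 0.8750
Σ_{t=1}^{7}(z_t−z̄)(z_{t+1}−z̄) = -292.5156
γ_1 = -292.5156 / 8 = -36.564

-36.564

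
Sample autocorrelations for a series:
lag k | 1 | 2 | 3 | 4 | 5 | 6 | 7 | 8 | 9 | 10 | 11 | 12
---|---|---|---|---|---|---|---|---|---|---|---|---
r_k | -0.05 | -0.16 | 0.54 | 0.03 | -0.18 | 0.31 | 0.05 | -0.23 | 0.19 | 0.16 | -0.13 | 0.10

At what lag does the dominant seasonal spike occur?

The largest autocorrelation is r_3 = 0.54, with weaker echoes at lags 6 (0.31) and 9 (0.19); the remaining lags stay at or below 0.16.
The dominant spike at lag 3 indicates a seasonal period of 3.

3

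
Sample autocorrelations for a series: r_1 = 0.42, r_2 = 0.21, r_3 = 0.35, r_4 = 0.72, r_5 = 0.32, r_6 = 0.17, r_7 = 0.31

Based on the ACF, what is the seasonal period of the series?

4

The largest autocorrelation is r_4 = 0.72; the remaining lags stay at or below 0.42. The elevated value at lag 1 (0.42), dropping to 0.21 at lag 2, reflects decaying short-term dependence rather than seasonality.
The dominant spike at lag 4 indicates a seasonal period of 4.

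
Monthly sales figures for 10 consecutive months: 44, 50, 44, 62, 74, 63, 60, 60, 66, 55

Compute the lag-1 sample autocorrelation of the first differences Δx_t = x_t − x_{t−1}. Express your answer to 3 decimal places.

-0.140

First differences Δx: 6, -6, 18, 12, -11, -3, 0, 6, -11
Mean of differences = 1.2222
Numerator Σ(Δx_t−Δx̄)(Δx_{t+1}−Δx̄) = -114.0494
Denominator Σ(Δx_t−Δx̄)² = 813.5556
r_1(Δx) = -114.0494 / 813.5556 = -0.140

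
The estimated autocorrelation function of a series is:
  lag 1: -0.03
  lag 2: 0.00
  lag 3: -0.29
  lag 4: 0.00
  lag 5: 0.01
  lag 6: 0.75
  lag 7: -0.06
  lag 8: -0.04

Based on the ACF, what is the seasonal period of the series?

The largest autocorrelation is r_6 = 0.75; the remaining lags stay at or below 0.01.
The dominant spike at lag 6 indicates a seasonal period of 6.

6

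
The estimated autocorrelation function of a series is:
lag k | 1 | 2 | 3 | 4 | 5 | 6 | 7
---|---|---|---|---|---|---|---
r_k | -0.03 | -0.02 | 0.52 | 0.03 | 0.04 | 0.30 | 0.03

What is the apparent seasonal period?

The largest autocorrelation is r_3 = 0.52, with a weaker echo at lag 6 (0.30); the remaining lags stay at or below 0.04.
The dominant spike at lag 3 indicates a seasonal period of 3.

3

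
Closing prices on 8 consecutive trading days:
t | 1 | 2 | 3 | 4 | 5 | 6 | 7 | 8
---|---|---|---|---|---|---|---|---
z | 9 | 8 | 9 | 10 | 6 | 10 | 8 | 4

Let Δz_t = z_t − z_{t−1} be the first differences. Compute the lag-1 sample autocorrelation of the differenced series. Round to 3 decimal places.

First differences Δz: -1, 1, 1, -4, 4, -2, -4
Mean of differences = -0.7143
Numerator Σ(Δz_t−Δz̄)(Δz_{t+1}−Δz̄) = -20.5102
Denominator Σ(Δz_t−Δz̄)² = 51.4286
r_1(Δz) = -20.5102 / 51.4286 = -0.399

-0.399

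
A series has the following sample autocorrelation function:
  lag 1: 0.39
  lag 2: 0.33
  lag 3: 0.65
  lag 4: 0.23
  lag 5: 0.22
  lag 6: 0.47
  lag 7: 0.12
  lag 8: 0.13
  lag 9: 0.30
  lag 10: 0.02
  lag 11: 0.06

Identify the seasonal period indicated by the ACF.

The largest autocorrelation is r_3 = 0.65, with a weaker echo at lag 6 (0.47); the remaining lags stay at or below 0.39. The elevated value at lag 1 (0.39), dropping to 0.33 at lag 2, reflects decaying short-term dependence rather than seasonality.
The dominant spike at lag 3 indicates a seasonal period of 3.

3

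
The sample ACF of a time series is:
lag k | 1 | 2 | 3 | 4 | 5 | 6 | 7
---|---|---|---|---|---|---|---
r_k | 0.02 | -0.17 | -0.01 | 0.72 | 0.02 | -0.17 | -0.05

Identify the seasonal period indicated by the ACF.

The largest autocorrelation is r_4 = 0.72; the remaining lags stay at or below 0.02.
The dominant spike at lag 4 indicates a seasonal period of 4.

4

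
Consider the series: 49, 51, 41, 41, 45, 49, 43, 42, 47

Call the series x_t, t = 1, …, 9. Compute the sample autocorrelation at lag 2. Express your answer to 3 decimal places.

Mean x̄ = (49 + 51 + 41 + 41 + 45 + 49 + 43 + 42 + 47)/9 = 45.3333
Σ(x_t−x̄)(x_{t+2}−x̄) = (-15.8889) + (-24.5556) + (1.4444) + (-15.8889) + (0.7778) + (-12.2222) + (-3.8889) = -70.2222
Denominator Σ(x_t−x̄)² = 116.0000
r_2 = -70.2222 / 116.0000 = -0.605

-0.605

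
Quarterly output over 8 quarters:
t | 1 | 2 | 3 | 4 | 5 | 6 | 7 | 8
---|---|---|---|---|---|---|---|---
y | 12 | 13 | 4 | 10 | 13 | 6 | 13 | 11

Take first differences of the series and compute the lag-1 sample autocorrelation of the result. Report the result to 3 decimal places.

First differences Δy: 1, -9, 6, 3, -7, 7, -2
Mean of differences = -0.1429
Numerator Σ(Δy_t−Δȳ)(Δy_{t+1}−Δȳ) = -129.0204
Denominator Σ(Δy_t−Δȳ)² = 228.8571
r_1(Δy) = -129.0204 / 228.8571 = -0.564

-0.564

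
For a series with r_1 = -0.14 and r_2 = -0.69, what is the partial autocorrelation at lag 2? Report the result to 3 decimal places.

-0.724

φ_{22} = (r_2 − r_1²) / (1 − r_1²)
r_1² = (-0.14)² = 0.0196
Numerator = -0.69 − 0.0196 = -0.7096; denominator = 1 − 0.0196 = 0.9804
φ_{22} = -0.7096 / 0.9804 = -0.724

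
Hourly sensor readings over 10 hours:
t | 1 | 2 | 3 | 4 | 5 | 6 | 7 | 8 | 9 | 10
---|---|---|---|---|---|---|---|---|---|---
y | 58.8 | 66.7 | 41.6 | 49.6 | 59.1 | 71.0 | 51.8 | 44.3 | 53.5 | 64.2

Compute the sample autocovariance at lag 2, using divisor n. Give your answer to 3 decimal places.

Mean ȳ = (58.8 + 66.7 + 41.6 + 49.6 + 59.1 + 71.0 + 51.8 + 44.3 + 53.5 + 64.2)/10 = 56.0600
Σ_{t=1}^{8}(y_t−ȳ)(y_{t+2}−ȳ) = -522.2912
γ_2 = -522.2912 / 10 = -52.229

-52.229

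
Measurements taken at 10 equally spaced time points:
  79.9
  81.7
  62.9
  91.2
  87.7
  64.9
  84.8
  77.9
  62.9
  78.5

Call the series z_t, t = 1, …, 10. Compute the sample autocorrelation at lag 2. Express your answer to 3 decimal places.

-0.351

Mean z̄ = (79.9 + 81.7 + 62.9 + 91.2 + 87.7 + 64.9 + 84.8 + 77.9 + 62.9 + 78.5)/10 = 77.2400
Numerator Σ_{t=1}^{8}(z_t−z̄)(z_{t+2}−z̄) = -334.7912
Denominator Σ(z_t−z̄)² = 953.9840
r_2 = -334.7912 / 953.9840 = -0.351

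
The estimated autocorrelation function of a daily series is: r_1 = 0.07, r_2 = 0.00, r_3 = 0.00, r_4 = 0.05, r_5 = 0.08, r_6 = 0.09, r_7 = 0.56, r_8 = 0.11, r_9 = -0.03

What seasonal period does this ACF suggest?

The largest autocorrelation is r_7 = 0.56; the remaining lags stay at or below 0.11.
The dominant spike at lag 7 indicates a seasonal period of 7.

7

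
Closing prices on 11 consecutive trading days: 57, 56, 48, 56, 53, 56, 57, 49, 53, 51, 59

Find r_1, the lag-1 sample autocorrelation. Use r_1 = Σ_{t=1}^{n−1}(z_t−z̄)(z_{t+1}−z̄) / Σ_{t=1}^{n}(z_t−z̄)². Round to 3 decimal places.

Mean z̄ = (57 + 56 + 48 + 56 + 53 + 56 + 57 + 49 + 53 + 51 + 59)/11 = 54.0909
Numerator Σ_{t=1}^{10}(z_t−z̄)(z_{t+1}−z̄) = -37.3719
Denominator Σ(z_t−z̄)² = 126.9091
r_1 = -37.3719 / 126.9091 = -0.294

-0.294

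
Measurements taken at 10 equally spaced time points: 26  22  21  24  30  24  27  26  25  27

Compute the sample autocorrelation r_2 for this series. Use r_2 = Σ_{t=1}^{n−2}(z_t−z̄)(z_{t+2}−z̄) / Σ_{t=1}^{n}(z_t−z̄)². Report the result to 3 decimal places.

-0.154

Mean z̄ = (26 + 22 + 21 + 24 + 30 + 24 + 27 + 26 + 25 + 27)/10 = 25.2000
Numerator Σ_{t=1}^{8}(z_t−z̄)(z_{t+2}−z̄) = -9.4800
Denominator Σ(z_t−z̄)² = 61.6000
r_2 = -9.4800 / 61.6000 = -0.154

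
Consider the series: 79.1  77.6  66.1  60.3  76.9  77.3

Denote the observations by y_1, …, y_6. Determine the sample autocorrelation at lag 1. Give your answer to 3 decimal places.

0.166

Mean ȳ = (79.1 + 77.6 + 66.1 + 60.3 + 76.9 + 77.3)/6 = 72.8833
Deviations from mean: 6.2167, 4.7167, -6.7833, -12.5833, 4.0167, 4.4167
Σ(y_t−ȳ)(y_{t+1}−ȳ) = (29.3219) + (-31.9947) + (85.3569) + (-50.5431) + (17.7403) = 49.8814
Denominator Σ(y_t−ȳ)² = 300.8883
r_1 = 49.8814 / 300.8883 = 0.166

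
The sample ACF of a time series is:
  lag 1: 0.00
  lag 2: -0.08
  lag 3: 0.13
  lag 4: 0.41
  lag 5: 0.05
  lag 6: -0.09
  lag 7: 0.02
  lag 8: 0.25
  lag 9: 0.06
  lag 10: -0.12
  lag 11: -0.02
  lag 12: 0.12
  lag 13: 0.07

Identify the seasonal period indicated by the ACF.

The largest autocorrelation is r_4 = 0.41, with a weaker echo at lag 8 (0.25); the remaining lags stay at or below 0.13.
The dominant spike at lag 4 indicates a seasonal period of 4.

4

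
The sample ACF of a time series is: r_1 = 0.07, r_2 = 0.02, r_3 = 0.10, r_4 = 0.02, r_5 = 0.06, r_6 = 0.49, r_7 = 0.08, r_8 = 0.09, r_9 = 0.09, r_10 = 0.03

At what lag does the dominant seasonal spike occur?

6

The largest autocorrelation is r_6 = 0.49; the remaining lags stay at or below 0.10.
The dominant spike at lag 6 indicates a seasonal period of 6.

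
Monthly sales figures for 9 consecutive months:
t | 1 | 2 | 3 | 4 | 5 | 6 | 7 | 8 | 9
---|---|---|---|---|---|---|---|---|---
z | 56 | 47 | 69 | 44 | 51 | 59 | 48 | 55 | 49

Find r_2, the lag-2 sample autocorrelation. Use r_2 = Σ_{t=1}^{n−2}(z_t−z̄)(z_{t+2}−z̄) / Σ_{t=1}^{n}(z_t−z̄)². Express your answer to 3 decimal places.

Mean z̄ = (56 + 47 + 69 + 44 + 51 + 59 + 48 + 55 + 49)/9 = 53.1111
Σ(z_t−z̄)(z_{t+2}−z̄) = (45.9012) + (55.6790) + (-33.5432) + (-53.6543) + (10.7901) + (11.1235) + (21.0123) = 57.3086
Denominator Σ(z_t−z̄)² = 466.8889
r_2 = 57.3086 / 466.8889 = 0.123

0.123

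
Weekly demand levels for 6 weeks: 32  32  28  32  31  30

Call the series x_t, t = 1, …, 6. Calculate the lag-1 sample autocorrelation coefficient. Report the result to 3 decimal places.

-0.405

Mean x̄ = (32 + 32 + 28 + 32 + 31 + 30)/6 = 30.8333
Deviations from mean: 1.1667, 1.1667, -2.8333, 1.1667, 0.1667, -0.8333
Σ(x_t−x̄)(x_{t+1}−x̄) = (1.3611) + (-3.3056) + (-3.3056) + (0.1944) + (-0.1389) = -5.1944
Denominator Σ(x_t−x̄)² = 12.8333
r_1 = -5.1944 / 12.8333 = -0.405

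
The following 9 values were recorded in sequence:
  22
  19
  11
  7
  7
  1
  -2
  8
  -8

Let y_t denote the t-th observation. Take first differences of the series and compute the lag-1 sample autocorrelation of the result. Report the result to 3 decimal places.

-0.454

First differences Δy: -3, -8, -4, 0, -6, -3, 10, -16
Mean of differences = -3.7500
Numerator Σ(Δy_t−Δȳ)(Δy_{t+1}−Δȳ) = -171.3125
Denominator Σ(Δy_t−Δȳ)² = 377.5000
r_1(Δy) = -171.3125 / 377.5000 = -0.454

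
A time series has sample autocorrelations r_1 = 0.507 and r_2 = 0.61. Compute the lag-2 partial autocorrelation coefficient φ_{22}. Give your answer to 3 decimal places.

φ_{22} = (r_2 − r_1²) / (1 − r_1²)
r_1² = (0.507)² = 0.257049
Numerator = 0.61 − 0.2570 = 0.3530; denominator = 1 − 0.2570 = 0.7430
φ_{22} = 0.3530 / 0.7430 = 0.475

0.475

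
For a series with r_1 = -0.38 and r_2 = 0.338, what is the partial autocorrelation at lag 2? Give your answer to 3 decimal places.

φ_{22} = (r_2 − r_1²) / (1 − r_1²)
r_1² = (-0.38)² = 0.1444
Numerator = 0.338 − 0.1444 = 0.1936; denominator = 1 − 0.1444 = 0.8556
φ_{22} = 0.1936 / 0.8556 = 0.226

0.226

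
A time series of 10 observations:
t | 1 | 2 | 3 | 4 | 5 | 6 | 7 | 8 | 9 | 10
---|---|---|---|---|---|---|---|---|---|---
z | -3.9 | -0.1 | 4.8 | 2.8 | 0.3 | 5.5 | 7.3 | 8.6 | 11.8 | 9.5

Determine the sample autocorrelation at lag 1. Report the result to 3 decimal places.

Mean z̄ = (-3.9 − 0.1 + 4.8 + 2.8 + 0.3 + 5.5 + 7.3 + 8.6 + 11.8 + 9.5)/10 = 4.6600
Numerator Σ_{t=1}^{9}(z_t−z̄)(z_{t+1}−z̄) = 119.5744
Denominator Σ(z_t−z̄)² = 216.0240
r_1 = 119.5744 / 216.0240 = 0.554

0.554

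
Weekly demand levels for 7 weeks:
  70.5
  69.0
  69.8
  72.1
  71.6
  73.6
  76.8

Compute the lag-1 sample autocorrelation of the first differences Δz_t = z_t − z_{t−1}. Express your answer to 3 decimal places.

-0.065

First differences Δz: -1.5, 0.8, 2.3, -0.5, 2.0, 3.2
Mean of differences = 1.0500
Numerator Σ(Δz_t−Δz̄)(Δz_{t+1}−Δz̄) = -1.0425
Denominator Σ(Δz_t−Δz̄)² = 16.0550
r_1(Δz) = -1.0425 / 16.0550 = -0.065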